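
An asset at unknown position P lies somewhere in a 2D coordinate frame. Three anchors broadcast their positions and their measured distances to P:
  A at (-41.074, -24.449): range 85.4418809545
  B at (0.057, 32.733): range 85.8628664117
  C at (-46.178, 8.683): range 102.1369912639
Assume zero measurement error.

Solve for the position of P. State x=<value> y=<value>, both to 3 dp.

x=42.574 y=-41.864

eq1: (x + 41.074)² + (y + 24.449)² = 85.4418809545²
eq2: (x − 0.057)² + (y − 32.733)² = 85.8628664117²
eq3: (x + 46.178)² + (y − 8.683)² = 102.1369912639²
eq2−eq1, eq2−eq3 (x²,y² cancel):
  -82.262·x − 114.364·y = 1285.491346
  -92.470·x − 48.100·y = -1923.183521
det = -82.262·-48.100 − -114.364·-92.470 = -6618.436880
x = (1285.491346·-48.100 − -114.364·-1923.183521) / -6618.436880 = 42.574266
y = (-82.262·-1923.183521 − 1285.491346·-92.470) / -6618.436880 = -41.864010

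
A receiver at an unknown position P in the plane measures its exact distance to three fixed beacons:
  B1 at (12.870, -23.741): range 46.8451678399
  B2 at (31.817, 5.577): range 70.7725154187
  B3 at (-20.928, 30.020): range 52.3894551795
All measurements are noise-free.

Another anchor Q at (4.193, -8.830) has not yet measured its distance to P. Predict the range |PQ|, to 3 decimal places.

39.893

eq1: (x − 12.870)² + (y + 23.741)² = 46.8451678399²
eq2: (x − 31.817)² + (y − 5.577)² = 70.7725154187²
eq3: (x + 20.928)² + (y − 30.020)² = 52.3894551795²
eq2−eq3, eq2−eq1 (x²,y² cancel):
  -105.490·x + 48.886·y = 2559.851091
  -37.894·x − 58.636·y = 2500.126752
det = -105.490·-58.636 − 48.886·-37.894 = 8037.997724
x = (2559.851091·-58.636 − 48.886·2500.126752) / 8037.997724 = -33.879162
y = (-105.490·2500.126752 − 2559.851091·-37.894) / 8037.997724 = -20.743396
|P − Q| = √((-33.879162 − 4.193)² + (-20.743396 − -8.830)²) = 39.892587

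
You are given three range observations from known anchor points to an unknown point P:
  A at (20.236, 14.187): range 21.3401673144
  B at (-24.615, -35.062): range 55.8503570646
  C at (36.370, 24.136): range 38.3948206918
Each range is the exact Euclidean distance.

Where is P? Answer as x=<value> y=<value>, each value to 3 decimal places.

eq1: (x − 20.236)² + (y − 14.187)² = 21.3401673144²
eq2: (x + 24.615)² + (y + 35.062)² = 55.8503570646²
eq3: (x − 36.370)² + (y − 24.136)² = 38.3948206918²
eq1−eq3, eq1−eq2 (x²,y² cancel):
  32.268·x + 19.898·y = 275.797216
  -89.702·x − 98.498·y = -1439.384239
det = 32.268·-98.498 − 19.898·-89.702 = -1393.443068
x = (275.797216·-98.498 − 19.898·-1439.384239) / -1393.443068 = -1.058811
y = (32.268·-1439.384239 − 275.797216·-89.702) / -1393.443068 = 15.577593

x=-1.059 y=15.578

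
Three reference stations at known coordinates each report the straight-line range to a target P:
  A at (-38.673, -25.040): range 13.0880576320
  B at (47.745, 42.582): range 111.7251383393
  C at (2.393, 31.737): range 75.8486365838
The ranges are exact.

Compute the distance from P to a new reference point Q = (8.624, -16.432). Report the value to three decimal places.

44.770

eq1: (x + 38.673)² + (y + 25.040)² = 13.0880576320²
eq2: (x − 47.745)² + (y − 42.582)² = 111.7251383393²
eq3: (x − 2.393)² + (y − 31.737)² = 75.8486365838²
eq3−eq1, eq3−eq2 (x²,y² cancel):
  -82.132·x − 113.554·y = 6691.357330
  90.704·x + 21.690·y = -3649.642734
det = -82.132·21.690 − -113.554·90.704 = 8518.358936
x = (6691.357330·21.690 − -113.554·-3649.642734) / 8518.358936 = -31.613600
y = (-82.132·-3649.642734 − 6691.357330·90.704) / 8518.358936 = -36.060986
|P − Q| = √((-31.613600 − 8.624)² + (-36.060986 − -16.432)²) = 44.770096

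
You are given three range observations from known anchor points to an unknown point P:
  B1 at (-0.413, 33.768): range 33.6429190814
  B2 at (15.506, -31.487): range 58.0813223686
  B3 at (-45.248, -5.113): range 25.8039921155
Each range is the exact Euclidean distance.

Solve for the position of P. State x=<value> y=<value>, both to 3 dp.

x=-24.671 y=10.457

eq1: (x + 0.413)² + (y − 33.768)² = 33.6429190814²
eq2: (x − 15.506)² + (y + 31.487)² = 58.0813223686²
eq3: (x + 45.248)² + (y + 5.113)² = 25.8039921155²
eq2−eq3, eq2−eq1 (x²,y² cancel):
  -121.508·x + 52.748·y = 3549.251067
  -31.838·x + 130.510·y = 2150.175192
det = -121.508·130.510 − 52.748·-31.838 = -14178.618256
x = (3549.251067·130.510 − 52.748·2150.175192) / -14178.618256 = -24.670621
y = (-121.508·2150.175192 − 3549.251067·-31.838) / -14178.618256 = 10.456762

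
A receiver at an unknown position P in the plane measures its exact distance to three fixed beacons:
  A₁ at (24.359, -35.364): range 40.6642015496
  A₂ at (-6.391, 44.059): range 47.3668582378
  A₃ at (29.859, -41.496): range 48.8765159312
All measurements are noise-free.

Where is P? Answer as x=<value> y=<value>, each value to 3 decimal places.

x=-0.116 y=-2.890

eq1: (x − 24.359)² + (y + 35.364)² = 40.6642015496²
eq2: (x + 6.391)² + (y − 44.059)² = 47.3668582378²
eq3: (x − 29.859)² + (y + 41.496)² = 48.8765159312²
eq2−eq3, eq2−eq1 (x²,y² cancel):
  72.500·x − 171.110·y = 486.142985
  61.500·x − 158.846·y = 451.974987
det = 72.500·-158.846 − -171.110·61.500 = -993.070000
x = (486.142985·-158.846 − -171.110·451.974987) / -993.070000 = -0.116378
y = (72.500·451.974987 − 486.142985·61.500) / -993.070000 = -2.890424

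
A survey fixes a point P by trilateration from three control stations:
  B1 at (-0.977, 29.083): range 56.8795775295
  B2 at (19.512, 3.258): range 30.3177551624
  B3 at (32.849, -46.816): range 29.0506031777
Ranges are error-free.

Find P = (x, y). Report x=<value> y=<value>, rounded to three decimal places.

eq1: (x + 0.977)² + (y − 29.083)² = 56.8795775295²
eq2: (x − 19.512)² + (y − 3.258)² = 30.3177551624²
eq3: (x − 32.849)² + (y + 46.816)² = 29.0506031777²
eq3−eq1, eq3−eq2 (x²,y² cancel):
  -67.652·x + 151.798·y = -4815.368034
  -26.674·x + 100.148·y = -2954.690682
det = -67.652·100.148 − 151.798·-26.674 = -2726.152644
x = (-4815.368034·100.148 − 151.798·-2954.690682) / -2726.152644 = 12.373974
y = (-67.652·-2954.690682 − -4815.368034·-26.674) / -2726.152644 = -26.207486

x=12.374 y=-26.207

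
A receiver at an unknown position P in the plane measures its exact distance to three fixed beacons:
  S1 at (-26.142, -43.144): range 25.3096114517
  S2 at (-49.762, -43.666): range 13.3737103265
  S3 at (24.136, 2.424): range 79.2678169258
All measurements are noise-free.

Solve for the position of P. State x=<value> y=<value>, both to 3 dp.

eq1: (x + 26.142)² + (y + 43.144)² = 25.3096114517²
eq2: (x + 49.762)² + (y + 43.666)² = 13.3737103265²
eq3: (x − 24.136)² + (y − 2.424)² = 79.2678169258²
eq1−eq2, eq1−eq3 (x²,y² cancel):
  -47.240·x − 1.044·y = 2299.887604
  100.556·x + 91.136·y = -7599.196996
det = -47.240·91.136 − -1.044·100.556 = -4200.284176
x = (2299.887604·91.136 − -1.044·-7599.196996) / -4200.284176 = -48.013179
y = (-47.240·-7599.196996 − 2299.887604·100.556) / -4200.284176 = -30.407126

x=-48.013 y=-30.407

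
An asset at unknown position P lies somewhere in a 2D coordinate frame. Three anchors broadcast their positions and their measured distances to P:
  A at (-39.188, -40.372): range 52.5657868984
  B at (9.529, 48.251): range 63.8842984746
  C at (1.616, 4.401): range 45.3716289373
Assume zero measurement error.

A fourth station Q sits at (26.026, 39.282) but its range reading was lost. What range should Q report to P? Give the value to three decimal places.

74.304

eq1: (x + 39.188)² + (y + 40.372)² = 52.5657868984²
eq2: (x − 9.529)² + (y − 48.251)² = 63.8842984746²
eq3: (x − 1.616)² + (y − 4.401)² = 45.3716289373²
eq2−eq1, eq2−eq3 (x²,y² cancel):
  -97.434·x − 177.246·y = 2064.678525
  -15.826·x − 87.700·y = -374.361706
det = -97.434·-87.700 − -177.246·-15.826 = 5739.866604
x = (2064.678525·-87.700 − -177.246·-374.361706) / 5739.866604 = -43.106650
y = (-97.434·-374.361706 − 2064.678525·-15.826) / 5739.866604 = 12.047521
|P − Q| = √((-43.106650 − 26.026)² + (12.047521 − 39.282)²) = 74.303702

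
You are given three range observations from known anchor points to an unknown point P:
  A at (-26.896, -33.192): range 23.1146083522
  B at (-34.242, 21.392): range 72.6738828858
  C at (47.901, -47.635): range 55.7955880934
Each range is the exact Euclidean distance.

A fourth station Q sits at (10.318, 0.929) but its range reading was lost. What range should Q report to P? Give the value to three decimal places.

eq1: (x + 26.896)² + (y + 33.192)² = 23.1146083522²
eq2: (x + 34.242)² + (y − 21.392)² = 72.6738828858²
eq3: (x − 47.901)² + (y + 47.635)² = 55.7955880934²
eq1−eq2, eq1−eq3 (x²,y² cancel):
  -14.692·x + 109.168·y = -4942.179586
  149.594·x − 28.886·y = 159.632815
det = -14.692·-28.886 − 109.168·149.594 = -15906.484680
x = (-4942.179586·-28.886 − 109.168·159.632815) / -15906.484680 = -7.879365
y = (-14.692·159.632815 − -4942.179586·149.594) / -15906.484680 = -46.331738
|P − Q| = √((-7.879365 − 10.318)² + (-46.331738 − 0.929)²) = 50.643080

50.643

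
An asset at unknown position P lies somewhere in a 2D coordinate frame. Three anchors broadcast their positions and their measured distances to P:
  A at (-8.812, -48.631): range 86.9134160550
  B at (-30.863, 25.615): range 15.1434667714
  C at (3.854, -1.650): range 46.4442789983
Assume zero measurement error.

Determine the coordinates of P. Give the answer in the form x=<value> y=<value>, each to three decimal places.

eq1: (x + 8.812)² + (y + 48.631)² = 86.9134160550²
eq2: (x + 30.863)² + (y − 25.615)² = 15.1434667714²
eq3: (x − 3.854)² + (y + 1.650)² = 46.4442789983²
eq1−eq2, eq1−eq3 (x²,y² cancel):
  -44.102·x + 148.492·y = 6490.644793
  25.332·x + 93.962·y = 2971.821150
det = -44.102·93.962 − 148.492·25.332 = -7905.511468
x = (6490.644793·93.962 − 148.492·2971.821150) / -7905.511468 = -21.324654
y = (-44.102·2971.821150 − 6490.644793·25.332) / -7905.511468 = 37.376996

x=-21.325 y=37.377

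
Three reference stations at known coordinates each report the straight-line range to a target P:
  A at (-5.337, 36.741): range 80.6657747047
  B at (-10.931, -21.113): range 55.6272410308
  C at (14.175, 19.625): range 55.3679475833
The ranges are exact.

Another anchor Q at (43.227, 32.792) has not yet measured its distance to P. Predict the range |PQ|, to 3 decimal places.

eq1: (x + 5.337)² + (y − 36.741)² = 80.6657747047²
eq2: (x + 10.931)² + (y + 21.113)² = 55.6272410308²
eq3: (x − 14.175)² + (y − 19.625)² = 55.3679475833²
eq1−eq3, eq1−eq2 (x²,y² cancel):
  39.024·x − 34.232·y = 2649.044189
  -11.188·x − 115.708·y = 2599.438144
det = 39.024·-115.708 − -34.232·-11.188 = -4898.376608
x = (2649.044189·-115.708 − -34.232·2599.438144) / -4898.376608 = 44.408925
y = (39.024·2599.438144 − 2649.044189·-11.188) / -4898.376608 = -26.759474
|P − Q| = √((44.408925 − 43.227)² + (-26.759474 − 32.792)²) = 59.563202

59.563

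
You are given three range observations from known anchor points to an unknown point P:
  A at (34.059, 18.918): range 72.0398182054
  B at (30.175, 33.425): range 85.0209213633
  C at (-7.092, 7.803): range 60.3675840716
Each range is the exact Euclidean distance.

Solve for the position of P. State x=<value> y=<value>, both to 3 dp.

x=11.701 y=-49.565

eq1: (x − 34.059)² + (y − 18.918)² = 72.0398182054²
eq2: (x − 30.175)² + (y − 33.425)² = 85.0209213633²
eq3: (x + 7.092)² + (y − 7.803)² = 60.3675840716²
eq2−eq3, eq2−eq1 (x²,y² cancel):
  -74.534·x − 51.244·y = 1667.733886
  7.768·x − 29.014·y = 1528.966617
det = -74.534·-29.014 − -51.244·7.768 = 2560.592868
x = (1667.733886·-29.014 − -51.244·1528.966617) / 2560.592868 = 11.701483
y = (-74.534·1528.966617 − 1667.733886·7.768) / 2560.592868 = -49.564676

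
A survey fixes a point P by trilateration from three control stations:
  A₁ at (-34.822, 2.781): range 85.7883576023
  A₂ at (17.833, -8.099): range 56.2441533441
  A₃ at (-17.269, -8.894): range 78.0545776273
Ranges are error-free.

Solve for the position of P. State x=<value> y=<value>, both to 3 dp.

eq1: (x + 34.822)² + (y − 2.781)² = 85.7883576023²
eq2: (x − 17.833)² + (y + 8.099)² = 56.2441533441²
eq3: (x + 17.269)² + (y + 8.894)² = 78.0545776273²
eq3−eq1, eq3−eq2 (x²,y² cancel):
  -35.106·x + 23.350·y = -424.141164
  70.204·x + 1.590·y = 2935.400396
det = -35.106·1.590 − 23.350·70.204 = -1695.081940
x = (-424.141164·1.590 − 23.350·2935.400396) / -1695.081940 = 40.833415
y = (-35.106·2935.400396 − -424.141164·70.204) / -1695.081940 = 43.227267

x=40.833 y=43.227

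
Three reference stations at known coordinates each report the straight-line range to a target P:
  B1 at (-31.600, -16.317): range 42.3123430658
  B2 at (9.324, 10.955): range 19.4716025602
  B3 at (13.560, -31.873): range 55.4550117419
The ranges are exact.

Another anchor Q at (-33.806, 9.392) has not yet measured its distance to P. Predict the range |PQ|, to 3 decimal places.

eq1: (x + 31.600)² + (y + 16.317)² = 42.3123430658²
eq2: (x − 9.324)² + (y − 10.955)² = 19.4716025602²
eq3: (x − 13.560)² + (y + 31.873)² = 55.4550117419²
eq2−eq1, eq2−eq3 (x²,y² cancel):
  -81.848·x − 54.544·y = -353.335581
  8.472·x − 85.656·y = -1703.302293
det = -81.848·-85.656 − -54.544·8.472 = 7472.869056
x = (-353.335581·-85.656 − -54.544·-1703.302293) / 7472.869056 = -8.382270
y = (-81.848·-1703.302293 − -353.335581·8.472) / 7472.869056 = 19.056315
|P − Q| = √((-8.382270 − -33.806)² + (19.056315 − 9.392)²) = 27.198622

27.199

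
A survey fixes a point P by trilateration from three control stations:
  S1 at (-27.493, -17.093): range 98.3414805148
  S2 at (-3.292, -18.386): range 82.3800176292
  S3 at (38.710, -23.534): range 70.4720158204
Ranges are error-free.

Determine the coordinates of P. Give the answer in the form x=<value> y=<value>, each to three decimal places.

x=47.629 y=46.371

eq1: (x + 27.493)² + (y + 17.093)² = 98.3414805148²
eq2: (x + 3.292)² + (y + 18.386)² = 82.3800176292²
eq3: (x − 38.710)² + (y + 23.534)² = 70.4720158204²
eq1−eq2, eq1−eq3 (x²,y² cancel):
  48.402·x − 2.586·y = 2185.426047
  132.406·x − 12.882·y = 5709.019334
det = 48.402·-12.882 − -2.586·132.406 = -281.112648
x = (2185.426047·-12.882 − -2.586·5709.019334) / -281.112648 = 47.629071
y = (48.402·5709.019334 − 2185.426047·132.406) / -281.112648 = 46.371330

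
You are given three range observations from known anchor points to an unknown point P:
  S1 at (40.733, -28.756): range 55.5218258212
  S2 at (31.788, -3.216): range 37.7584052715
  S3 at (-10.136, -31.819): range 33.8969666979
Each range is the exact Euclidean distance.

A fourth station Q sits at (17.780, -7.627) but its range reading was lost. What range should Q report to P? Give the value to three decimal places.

eq1: (x − 40.733)² + (y + 28.756)² = 55.5218258212²
eq2: (x − 31.788)² + (y + 3.216)² = 37.7584052715²
eq3: (x + 10.136)² + (y + 31.819)² = 33.8969666979²
eq1−eq3, eq1−eq2 (x²,y² cancel):
  -101.738·x − 6.126·y = 562.771223
  -17.890·x + 51.080·y = 191.710749
det = -101.738·51.080 − -6.126·-17.890 = -5306.371180
x = (562.771223·51.080 − -6.126·191.710749) / -5306.371180 = -5.638651
y = (-101.738·191.710749 − 562.771223·-17.890) / -5306.371180 = 1.778295
|P − Q| = √((-5.638651 − 17.780)² + (1.778295 − -7.627)²) = 25.236735

25.237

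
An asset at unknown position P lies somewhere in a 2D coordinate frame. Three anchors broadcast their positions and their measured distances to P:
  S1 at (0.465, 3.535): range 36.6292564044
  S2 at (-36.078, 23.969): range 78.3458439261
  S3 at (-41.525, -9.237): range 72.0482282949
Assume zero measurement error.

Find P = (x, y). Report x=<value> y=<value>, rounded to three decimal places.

x=29.967 y=-18.176

eq1: (x − 0.465)² + (y − 3.535)² = 36.6292564044²
eq2: (x + 36.078)² + (y − 23.969)² = 78.3458439261²
eq3: (x + 41.525)² + (y + 9.237)² = 72.0482282949²
eq3−eq1, eq3−eq2 (x²,y² cancel):
  83.980·x + 25.544·y = 2052.309432
  10.894·x + 66.412·y = -880.636809
det = 83.980·66.412 − 25.544·10.894 = 5299.003424
x = (2052.309432·66.412 − 25.544·-880.636809) / 5299.003424 = 29.966571
y = (83.980·-880.636809 − 2052.309432·10.894) / 5299.003424 = -18.175821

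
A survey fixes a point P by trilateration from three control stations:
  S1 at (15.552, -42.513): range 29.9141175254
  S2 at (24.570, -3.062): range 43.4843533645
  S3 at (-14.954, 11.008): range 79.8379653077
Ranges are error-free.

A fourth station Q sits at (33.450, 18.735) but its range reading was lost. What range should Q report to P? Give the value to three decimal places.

61.134

eq1: (x − 15.552)² + (y + 42.513)² = 29.9141175254²
eq2: (x − 24.570)² + (y + 3.062)² = 43.4843533645²
eq3: (x + 14.954)² + (y − 11.008)² = 79.8379653077²
eq3−eq2, eq3−eq1 (x²,y² cancel):
  79.048·x − 28.140·y = 4751.474281
  61.012·x − 107.042·y = 7183.667970
det = 79.048·-107.042 − -28.140·61.012 = -6744.578336
x = (4751.474281·-107.042 − -28.140·7183.667970) / -6744.578336 = 45.437814
y = (79.048·7183.667970 − 4751.474281·61.012) / -6744.578336 = -41.212011
|P − Q| = √((45.437814 − 33.450)² + (-41.212011 − 18.735)²) = 61.133884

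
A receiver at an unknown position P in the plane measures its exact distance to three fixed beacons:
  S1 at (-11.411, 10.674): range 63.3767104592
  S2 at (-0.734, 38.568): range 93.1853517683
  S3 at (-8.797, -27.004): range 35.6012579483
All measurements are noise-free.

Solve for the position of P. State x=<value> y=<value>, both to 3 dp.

eq1: (x + 11.411)² + (y − 10.674)² = 63.3767104592²
eq2: (x + 0.734)² + (y − 38.568)² = 93.1853517683²
eq3: (x + 8.797)² + (y + 27.004)² = 35.6012579483²
eq3−eq2, eq3−eq1 (x²,y² cancel):
  16.126·x + 131.144·y = -6734.634062
  -5.228·x + 75.356·y = -3311.615889
det = 16.126·75.356 − 131.144·-5.228 = 1900.811688
x = (-6734.634062·75.356 − 131.144·-3311.615889) / 1900.811688 = -38.508039
y = (16.126·-3311.615889 − -6734.634062·-5.228) / 1900.811688 = -46.617866

x=-38.508 y=-46.618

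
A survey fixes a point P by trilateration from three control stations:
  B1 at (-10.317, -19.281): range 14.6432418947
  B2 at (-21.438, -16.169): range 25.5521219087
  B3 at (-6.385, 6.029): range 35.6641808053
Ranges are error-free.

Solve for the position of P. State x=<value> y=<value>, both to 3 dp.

eq1: (x + 10.317)² + (y + 19.281)² = 14.6432418947²
eq2: (x + 21.438)² + (y + 16.169)² = 25.5521219087²
eq3: (x + 6.385)² + (y − 6.029)² = 35.6641808053²
eq3−eq2, eq3−eq1 (x²,y² cancel):
  -30.106·x − 44.396·y = 1262.930197
  -7.864·x − 50.620·y = 1458.589643
det = -30.106·-50.620 − -44.396·-7.864 = 1174.835576
x = (1262.930197·-50.620 − -44.396·1458.589643) / 1174.835576 = 0.703093
y = (-30.106·1458.589643 − 1262.930197·-7.864) / 1174.835576 = -28.923721

x=0.703 y=-28.924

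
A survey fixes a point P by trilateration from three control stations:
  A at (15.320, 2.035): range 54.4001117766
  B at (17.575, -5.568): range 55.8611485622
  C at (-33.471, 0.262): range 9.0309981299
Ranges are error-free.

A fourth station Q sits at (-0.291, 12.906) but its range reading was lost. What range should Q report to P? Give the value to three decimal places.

43.053

eq1: (x − 15.320)² + (y − 2.035)² = 54.4001117766²
eq2: (x − 17.575)² + (y + 5.568)² = 55.8611485622²
eq3: (x + 33.471)² + (y − 0.262)² = 9.0309981299²
eq1−eq3, eq1−eq2 (x²,y² cancel):
  -97.582·x − 3.546·y = 3759.346094
  4.510·x − 15.206·y = -60.056133
det = -97.582·-15.206 − -3.546·4.510 = 1499.824352
x = (3759.346094·-15.206 − -3.546·-60.056133) / 1499.824352 = -38.256197
y = (-97.582·-60.056133 − 3759.346094·4.510) / 1499.824352 = -7.397035
|P − Q| = √((-38.256197 − -0.291)² + (-7.397035 − 12.906)²) = 43.053100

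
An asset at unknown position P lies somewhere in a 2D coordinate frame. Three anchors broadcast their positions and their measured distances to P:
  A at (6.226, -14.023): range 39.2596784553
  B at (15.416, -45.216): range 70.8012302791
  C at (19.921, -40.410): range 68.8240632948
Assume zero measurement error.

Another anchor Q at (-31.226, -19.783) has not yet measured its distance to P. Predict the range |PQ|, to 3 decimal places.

eq1: (x − 6.226)² + (y + 14.023)² = 39.2596784553²
eq2: (x − 15.416)² + (y + 45.216)² = 70.8012302791²
eq3: (x − 19.921)² + (y + 40.410)² = 68.8240632948²
eq1−eq3, eq1−eq2 (x²,y² cancel):
  27.390·x − 52.774·y = -1401.022600
  18.380·x − 62.386·y = -1424.759750
det = 27.390·-62.386 − -52.774·18.380 = -738.766420
x = (-1401.022600·-62.386 − -52.774·-1424.759750) / -738.766420 = -16.532864
y = (27.390·-1424.759750 − -1401.022600·18.380) / -738.766420 = 17.966943
|P − Q| = √((-16.532864 − -31.226)² + (17.966943 − -19.783)²) = 40.508597

40.509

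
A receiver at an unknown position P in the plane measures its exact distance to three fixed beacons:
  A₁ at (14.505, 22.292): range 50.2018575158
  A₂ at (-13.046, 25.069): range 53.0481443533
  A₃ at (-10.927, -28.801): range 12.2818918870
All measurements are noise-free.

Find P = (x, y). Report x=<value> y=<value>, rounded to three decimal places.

eq1: (x − 14.505)² + (y − 22.292)² = 50.2018575158²
eq2: (x + 13.046)² + (y − 25.069)² = 53.0481443533²
eq3: (x + 10.927)² + (y + 28.801)² = 12.2818918870²
eq2−eq1, eq2−eq3 (x²,y² cancel):
  55.102·x − 5.554·y = 202.554533
  4.238·x − 107.740·y = 2813.504804
det = 55.102·-107.740 − -5.554·4.238 = -5913.151628
x = (202.554533·-107.740 − -5.554·2813.504804) / -5913.151628 = 1.048006
y = (55.102·2813.504804 − 202.554533·4.238) / -5913.151628 = -26.072613

x=1.048 y=-26.073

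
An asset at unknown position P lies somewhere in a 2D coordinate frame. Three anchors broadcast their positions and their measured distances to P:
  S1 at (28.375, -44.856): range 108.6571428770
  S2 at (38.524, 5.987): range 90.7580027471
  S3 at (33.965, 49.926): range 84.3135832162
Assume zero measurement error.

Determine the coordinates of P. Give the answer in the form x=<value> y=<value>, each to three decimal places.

eq1: (x − 28.375)² + (y + 44.856)² = 108.6571428770²
eq2: (x − 38.524)² + (y − 5.987)² = 90.7580027471²
eq3: (x − 33.965)² + (y − 49.926)² = 84.3135832162²
eq2−eq3, eq2−eq1 (x²,y² cancel):
  -9.118·x + 87.878·y = 3254.518704
  -20.298·x − 101.686·y = -2272.101020
det = -9.118·-101.686 − 87.878·-20.298 = 2710.920592
x = (3254.518704·-101.686 − 87.878·-2272.101020) / 2710.920592 = -48.423143
y = (-9.118·-2272.101020 − 3254.518704·-20.298) / 2710.920592 = 32.010247

x=-48.423 y=32.010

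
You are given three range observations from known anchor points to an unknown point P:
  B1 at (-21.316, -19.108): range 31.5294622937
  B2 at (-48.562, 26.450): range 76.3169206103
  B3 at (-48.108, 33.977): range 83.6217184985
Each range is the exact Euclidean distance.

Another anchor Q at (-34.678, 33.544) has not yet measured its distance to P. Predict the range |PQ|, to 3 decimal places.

eq1: (x + 21.316)² + (y + 19.108)² = 31.5294622937²
eq2: (x + 48.562)² + (y − 26.450)² = 76.3169206103²
eq3: (x + 48.108)² + (y − 33.977)² = 83.6217184985²
eq2−eq3, eq2−eq1 (x²,y² cancel):
  0.908·x + 15.054·y = -757.373584
  54.492·x − 91.116·y = 2591.782555
det = 0.908·-91.116 − 15.054·54.492 = -903.055896
x = (-757.373584·-91.116 − 15.054·2591.782555) / -903.055896 = -33.211850
y = (0.908·2591.782555 − -757.373584·54.492) / -903.055896 = -48.307242
|P − Q| = √((-33.211850 − -34.678)² + (-48.307242 − 33.544)²) = 81.864372

81.864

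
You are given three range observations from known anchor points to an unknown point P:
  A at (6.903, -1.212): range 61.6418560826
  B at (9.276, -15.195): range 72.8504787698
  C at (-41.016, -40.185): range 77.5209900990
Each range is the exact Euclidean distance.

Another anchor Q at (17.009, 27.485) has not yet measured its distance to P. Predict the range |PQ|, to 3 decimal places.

eq1: (x − 6.903)² + (y + 1.212)² = 61.6418560826²
eq2: (x − 9.276)² + (y + 15.195)² = 72.8504787698²
eq3: (x + 41.016)² + (y + 40.185)² = 77.5209900990²
eq2−eq1, eq2−eq3 (x²,y² cancel):
  -4.746·x + 27.966·y = 1239.661988
  -100.584·x − 49.980·y = 2277.902631
det = -4.746·-49.980 − 27.966·-100.584 = 3050.137224
x = (1239.661988·-49.980 − 27.966·2277.902631) / 3050.137224 = -41.198845
y = (-4.746·2277.902631 − 1239.661988·-100.584) / 3050.137224 = 37.335774
|P − Q| = √((-41.198845 − 17.009)² + (37.335774 − 27.485)²) = 59.035506

59.036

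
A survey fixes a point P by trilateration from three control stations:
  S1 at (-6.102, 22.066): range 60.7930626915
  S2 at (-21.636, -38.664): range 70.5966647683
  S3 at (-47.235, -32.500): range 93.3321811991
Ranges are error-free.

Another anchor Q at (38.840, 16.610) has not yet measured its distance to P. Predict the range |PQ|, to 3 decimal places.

eq1: (x + 6.102)² + (y − 22.066)² = 60.7930626915²
eq2: (x + 21.636)² + (y + 38.664)² = 70.5966647683²
eq3: (x + 47.235)² + (y + 32.500)² = 93.3321811991²
eq2−eq1, eq2−eq3 (x²,y² cancel):
  31.068·x + 121.460·y = -150.786027
  -51.198·x + 12.328·y = -2402.633138
det = 31.068·12.328 − 121.460·-51.198 = 6601.515384
x = (-150.786027·12.328 − 121.460·-2402.633138) / 6601.515384 = 43.923995
y = (31.068·-2402.633138 − -150.786027·-51.198) / 6601.515384 = -12.476673
|P − Q| = √((43.923995 − 38.840)² + (-12.476673 − 16.610)²) = 29.527641

29.528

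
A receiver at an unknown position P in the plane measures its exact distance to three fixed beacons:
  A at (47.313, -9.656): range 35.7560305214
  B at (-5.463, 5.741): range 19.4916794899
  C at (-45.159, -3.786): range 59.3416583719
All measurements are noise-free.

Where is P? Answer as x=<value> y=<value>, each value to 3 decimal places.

eq1: (x − 47.313)² + (y + 9.656)² = 35.7560305214²
eq2: (x + 5.463)² + (y − 5.741)² = 19.4916794899²
eq3: (x + 45.159)² + (y + 3.786)² = 59.3416583719²
eq1−eq2, eq1−eq3 (x²,y² cancel):
  -105.552·x + 30.794·y = -1370.386706
  -184.944·x + 11.740·y = -2521.027928
det = -105.552·11.740 − 30.794·-184.944 = 4455.985056
x = (-1370.386706·11.740 − 30.794·-2521.027928) / 4455.985056 = 13.811580
y = (-105.552·-2521.027928 − -1370.386706·-184.944) / 4455.985056 = 2.839942

x=13.812 y=2.840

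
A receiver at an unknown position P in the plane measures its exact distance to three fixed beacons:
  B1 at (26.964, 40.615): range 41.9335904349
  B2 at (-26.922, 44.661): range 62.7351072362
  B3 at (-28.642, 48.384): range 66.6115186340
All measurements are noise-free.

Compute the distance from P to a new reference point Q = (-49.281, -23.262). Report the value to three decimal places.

eq1: (x − 26.964)² + (y − 40.615)² = 41.9335904349²
eq2: (x + 26.922)² + (y − 44.661)² = 62.7351072362²
eq3: (x + 28.642)² + (y − 48.384)² = 66.6115186340²
eq3−eq1, eq3−eq2 (x²,y² cancel):
  111.212·x − 15.538·y = 1893.928309
  3.440·x − 7.446·y = 59.424120
det = 111.212·-7.446 − -15.538·3.440 = -774.633832
x = (1893.928309·-7.446 − -15.538·59.424120) / -774.633832 = 17.013017
y = (111.212·59.424120 − 1893.928309·3.440) / -774.633832 = -0.120782
|P − Q| = √((17.013017 − -49.281)² + (-0.120782 − -23.262)²) = 70.216897

70.217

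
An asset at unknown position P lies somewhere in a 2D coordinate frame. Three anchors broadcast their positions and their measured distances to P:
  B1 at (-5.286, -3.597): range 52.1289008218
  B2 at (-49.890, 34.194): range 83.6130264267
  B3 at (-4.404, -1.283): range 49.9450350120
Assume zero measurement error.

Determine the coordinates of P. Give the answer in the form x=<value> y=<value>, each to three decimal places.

x=33.664 y=31.049

eq1: (x + 5.286)² + (y + 3.597)² = 52.1289008218²
eq2: (x + 49.890)² + (y − 34.194)² = 83.6130264267²
eq3: (x + 4.404)² + (y + 1.283)² = 49.9450350120²
eq3−eq2, eq3−eq1 (x²,y² cancel):
  -90.972·x + 70.954·y = -859.431235
  -1.764·x − 4.628·y = -203.076879
det = -90.972·-4.628 − 70.954·-1.764 = 546.181272
x = (-859.431235·-4.628 − 70.954·-203.076879) / 546.181272 = 33.663850
y = (-90.972·-203.076879 − -859.431235·-1.764) / 546.181272 = 31.048800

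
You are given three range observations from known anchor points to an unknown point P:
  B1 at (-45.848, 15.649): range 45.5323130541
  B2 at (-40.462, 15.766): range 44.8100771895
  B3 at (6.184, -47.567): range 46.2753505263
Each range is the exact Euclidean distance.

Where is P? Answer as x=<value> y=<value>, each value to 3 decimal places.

eq1: (x + 45.848)² + (y − 15.649)² = 45.5323130541²
eq2: (x + 40.462)² + (y − 15.766)² = 44.8100771895²
eq3: (x − 6.184)² + (y + 47.567)² = 46.2753505263²
eq1−eq2, eq1−eq3 (x²,y² cancel):
  10.772·x + 0.234·y = -395.941591
  104.064·x − 126.432·y = -114.285494
det = 10.772·-126.432 − 0.234·104.064 = -1386.276480
x = (-395.941591·-126.432 − 0.234·-114.285494) / -1386.276480 = -36.130188
y = (10.772·-114.285494 − -395.941591·104.064) / -1386.276480 = -28.834207

x=-36.130 y=-28.834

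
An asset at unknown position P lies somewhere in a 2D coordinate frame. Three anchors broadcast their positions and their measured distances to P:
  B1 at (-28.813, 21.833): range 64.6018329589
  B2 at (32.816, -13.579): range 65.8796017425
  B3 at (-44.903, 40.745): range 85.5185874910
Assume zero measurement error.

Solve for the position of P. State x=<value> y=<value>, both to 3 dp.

x=-26.269 y=-42.719

eq1: (x + 28.813)² + (y − 21.833)² = 64.6018329589²
eq2: (x − 32.816)² + (y + 13.579)² = 65.8796017425²
eq3: (x + 44.903)² + (y − 40.745)² = 85.5185874910²
eq2−eq3, eq2−eq1 (x²,y² cancel):
  -155.438·x + 108.648·y = -558.151544
  -123.258·x + 70.824·y = 212.314865
det = -155.438·70.824 − 108.648·-123.258 = 2382.994272
x = (-558.151544·70.824 − 108.648·212.314865) / 2382.994272 = -26.268678
y = (-155.438·212.314865 − -558.151544·-123.258) / 2382.994272 = -42.718710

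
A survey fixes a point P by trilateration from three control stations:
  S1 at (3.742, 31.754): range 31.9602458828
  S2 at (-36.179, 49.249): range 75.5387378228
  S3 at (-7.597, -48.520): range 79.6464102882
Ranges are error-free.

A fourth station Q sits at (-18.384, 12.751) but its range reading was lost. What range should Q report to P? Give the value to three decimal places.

eq1: (x − 3.742)² + (y − 31.754)² = 31.9602458828²
eq2: (x + 36.179)² + (y − 49.249)² = 75.5387378228²
eq3: (x + 7.597)² + (y + 48.520)² = 79.6464102882²
eq3−eq2, eq3−eq1 (x²,y² cancel):
  -57.164·x + 195.538·y = 1959.928993
  22.678·x + 160.548·y = 3932.507626
det = -57.164·160.548 − 195.538·22.678 = -13611.976636
x = (1959.928993·160.548 − 195.538·3932.507626) / -13611.976636 = 33.374433
y = (-57.164·3932.507626 − 1959.928993·22.678) / -13611.976636 = 19.780017
|P − Q| = √((33.374433 − -18.384)² + (19.780017 − 12.751)²) = 52.233537

52.234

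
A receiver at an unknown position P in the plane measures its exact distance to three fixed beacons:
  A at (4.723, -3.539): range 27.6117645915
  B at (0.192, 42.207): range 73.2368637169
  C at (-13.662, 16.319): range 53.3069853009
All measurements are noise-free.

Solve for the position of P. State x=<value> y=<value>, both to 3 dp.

x=12.850 y=-29.928

eq1: (x − 4.723)² + (y + 3.539)² = 27.6117645915²
eq2: (x − 0.192)² + (y − 42.207)² = 73.2368637169²
eq3: (x + 13.662)² + (y − 16.319)² = 53.3069853009²
eq2−eq3, eq2−eq1 (x²,y² cancel):
  -27.708·x − 51.776·y = 1193.495817
  9.062·x − 91.492·y = 2854.592200
det = -27.708·-91.492 − -51.776·9.062 = 3004.254448
x = (1193.495817·-91.492 − -51.776·2854.592200) / 3004.254448 = 12.849793
y = (-27.708·2854.592200 − 1193.495817·9.062) / 3004.254448 = -29.927725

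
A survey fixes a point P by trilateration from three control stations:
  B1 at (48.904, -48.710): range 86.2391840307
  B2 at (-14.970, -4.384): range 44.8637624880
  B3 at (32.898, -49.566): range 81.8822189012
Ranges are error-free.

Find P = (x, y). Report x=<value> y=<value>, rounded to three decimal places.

eq1: (x − 48.904)² + (y + 48.710)² = 86.2391840307²
eq2: (x + 14.970)² + (y + 4.384)² = 44.8637624880²
eq3: (x − 32.898)² + (y + 49.566)² = 81.8822189012²
eq2−eq3, eq2−eq1 (x²,y² cancel):
  95.736·x − 90.364·y = -1396.194184
  127.748·x − 88.652·y = -903.494718
det = 95.736·-88.652 − -90.364·127.748 = 3056.632400
x = (-1396.194184·-88.652 − -90.364·-903.494718) / 3056.632400 = 13.783800
y = (95.736·-903.494718 − -1396.194184·127.748) / 3056.632400 = 30.054005

x=13.784 y=30.054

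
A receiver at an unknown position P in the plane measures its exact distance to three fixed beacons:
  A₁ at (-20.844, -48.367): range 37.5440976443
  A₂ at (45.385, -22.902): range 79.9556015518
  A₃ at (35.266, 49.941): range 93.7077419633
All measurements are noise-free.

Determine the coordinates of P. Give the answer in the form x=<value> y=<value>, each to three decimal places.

x=-33.979 y=-13.196

eq1: (x + 20.844)² + (y + 48.367)² = 37.5440976443²
eq2: (x − 45.385)² + (y + 22.902)² = 79.9556015518²
eq3: (x − 35.266)² + (y − 49.941)² = 93.7077419633²
eq1−eq3, eq1−eq2 (x²,y² cancel):
  112.220·x + 196.616·y = -6407.626424
  132.458·x + 50.930·y = -5172.878148
det = 112.220·50.930 − 196.616·132.458 = -20327.997528
x = (-6407.626424·50.930 − 196.616·-5172.878148) / -20327.997528 = -33.979254
y = (112.220·-5172.878148 − -6407.626424·132.458) / -20327.997528 = -13.195643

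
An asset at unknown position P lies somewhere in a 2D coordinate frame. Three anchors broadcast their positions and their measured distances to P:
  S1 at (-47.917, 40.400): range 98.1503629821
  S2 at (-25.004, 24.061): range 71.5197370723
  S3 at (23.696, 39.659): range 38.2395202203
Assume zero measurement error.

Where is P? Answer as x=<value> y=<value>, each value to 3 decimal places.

eq1: (x + 47.917)² + (y − 40.400)² = 98.1503629821²
eq2: (x + 25.004)² + (y − 24.061)² = 71.5197370723²
eq3: (x − 23.696)² + (y − 39.659)² = 38.2395202203²
eq3−eq2, eq3−eq1 (x²,y² cancel):
  -97.400·x − 31.196·y = -4583.016844
  -143.226·x + 1.482·y = -6377.370655
det = -97.400·1.482 − -31.196·-143.226 = -4612.425096
x = (-4583.016844·1.482 − -31.196·-6377.370655) / -4612.425096 = 44.605708
y = (-97.400·-6377.370655 − -4583.016844·-143.226) / -4612.425096 = 7.642676

x=44.606 y=7.643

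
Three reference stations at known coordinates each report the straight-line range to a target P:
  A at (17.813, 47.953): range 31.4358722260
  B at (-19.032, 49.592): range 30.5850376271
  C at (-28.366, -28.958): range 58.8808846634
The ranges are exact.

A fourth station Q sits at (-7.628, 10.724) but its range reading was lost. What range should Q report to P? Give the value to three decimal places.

14.167

eq1: (x − 17.813)² + (y − 47.953)² = 31.4358722260²
eq2: (x + 19.032)² + (y − 49.592)² = 30.5850376271²
eq3: (x + 28.366)² + (y + 28.958)² = 58.8808846634²
eq1−eq3, eq1−eq2 (x²,y² cancel):
  -92.358·x − 153.822·y = -3452.341974
  -73.690·x + 3.278·y = 257.559846
det = -92.358·3.278 − -153.822·-73.690 = -11637.892704
x = (-3452.341974·3.278 − -153.822·257.559846) / -11637.892704 = -2.431849
y = (-92.358·257.559846 − -3452.341974·-73.690) / -11637.892704 = 23.903880
|P − Q| = √((-2.431849 − -7.628)² + (23.903880 − 10.724)²) = 14.167188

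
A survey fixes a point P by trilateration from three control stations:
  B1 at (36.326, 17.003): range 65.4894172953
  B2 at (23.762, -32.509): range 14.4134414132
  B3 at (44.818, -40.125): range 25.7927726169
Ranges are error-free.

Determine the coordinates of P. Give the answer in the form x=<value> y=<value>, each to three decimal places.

eq1: (x − 36.326)² + (y − 17.003)² = 65.4894172953²
eq2: (x − 23.762)² + (y + 32.509)² = 14.4134414132²
eq3: (x − 44.818)² + (y + 40.125)² = 25.7927726169²
eq2−eq3, eq2−eq1 (x²,y² cancel):
  42.112·x − 15.232·y = 1539.681198
  25.128·x + 99.024·y = -4093.903924
det = 42.112·99.024 − -15.232·25.128 = 4552.848384
x = (1539.681198·99.024 − -15.232·-4093.903924) / 4552.848384 = 19.791357
y = (42.112·-4093.903924 − 1539.681198·25.128) / 4552.848384 = -46.364731

x=19.791 y=-46.365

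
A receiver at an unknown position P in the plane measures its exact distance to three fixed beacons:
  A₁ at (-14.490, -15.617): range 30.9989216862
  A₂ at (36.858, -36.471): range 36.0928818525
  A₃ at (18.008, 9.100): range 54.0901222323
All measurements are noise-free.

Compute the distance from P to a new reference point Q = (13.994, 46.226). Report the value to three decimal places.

89.466

eq1: (x + 14.490)² + (y + 15.617)² = 30.9989216862²
eq2: (x − 36.858)² + (y + 36.471)² = 36.0928818525²
eq3: (x − 18.008)² + (y − 9.100)² = 54.0901222323²
eq3−eq2, eq3−eq1 (x²,y² cancel):
  37.700·x − 91.142·y = 3904.593144
  -64.996·x − 49.434·y = 2011.560902
det = 37.700·-49.434 − -91.142·-64.996 = -7787.527232
x = (3904.593144·-49.434 − -91.142·2011.560902) / -7787.527232 = 1.243267
y = (37.700·2011.560902 − 3904.593144·-64.996) / -7787.527232 = -42.326501
|P − Q| = √((1.243267 − 13.994)² + (-42.326501 − 46.226)²) = 89.465785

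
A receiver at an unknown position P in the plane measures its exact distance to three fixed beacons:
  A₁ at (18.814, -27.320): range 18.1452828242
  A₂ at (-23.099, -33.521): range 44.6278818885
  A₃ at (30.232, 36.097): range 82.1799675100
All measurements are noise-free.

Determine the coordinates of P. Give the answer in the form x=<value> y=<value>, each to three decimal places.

x=19.910 y=-45.432

eq1: (x − 18.814)² + (y + 27.320)² = 18.1452828242²
eq2: (x + 23.099)² + (y + 33.521)² = 44.6278818885²
eq3: (x − 30.232)² + (y − 36.097)² = 82.1799675100²
eq2−eq1, eq2−eq3 (x²,y² cancel):
  83.826·x + 12.402·y = 1105.524307
  106.662·x + 139.236·y = -4202.153227
det = 83.826·139.236 − 12.402·106.662 = 10348.774812
x = (1105.524307·139.236 − 12.402·-4202.153227) / 10348.774812 = 19.909979
y = (83.826·-4202.153227 − 1105.524307·106.662) / 10348.774812 = -45.432154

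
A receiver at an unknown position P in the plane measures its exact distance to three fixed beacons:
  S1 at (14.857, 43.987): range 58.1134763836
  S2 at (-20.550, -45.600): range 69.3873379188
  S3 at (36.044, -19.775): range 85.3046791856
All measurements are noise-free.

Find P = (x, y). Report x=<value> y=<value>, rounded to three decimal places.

eq1: (x − 14.857)² + (y − 43.987)² = 58.1134763836²
eq2: (x + 20.550)² + (y + 45.600)² = 69.3873379188²
eq3: (x − 36.044)² + (y + 19.775)² = 85.3046791856²
eq3−eq1, eq3−eq2 (x²,y² cancel):
  -42.374·x + 127.524·y = 4365.078211
  -113.188·x − 51.650·y = 3273.727567
det = -42.374·-51.650 − 127.524·-113.188 = 16622.803612
x = (4365.078211·-51.650 − 127.524·3273.727567) / 16622.803612 = -38.677899
y = (-42.374·3273.727567 − 4365.078211·-113.188) / 16622.803612 = 21.377473

x=-38.678 y=21.377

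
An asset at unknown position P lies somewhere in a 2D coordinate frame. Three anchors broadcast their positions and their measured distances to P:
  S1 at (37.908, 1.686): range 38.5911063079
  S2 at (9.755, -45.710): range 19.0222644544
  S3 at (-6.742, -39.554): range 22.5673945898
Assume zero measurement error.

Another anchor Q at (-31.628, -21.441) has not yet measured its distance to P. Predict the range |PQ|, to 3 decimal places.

eq1: (x − 37.908)² + (y − 1.686)² = 38.5911063079²
eq2: (x − 9.755)² + (y + 45.710)² = 19.0222644544²
eq3: (x + 6.742)² + (y + 39.554)² = 22.5673945898²
eq1−eq2, eq1−eq3 (x²,y² cancel):
  -56.306·x − 94.792·y = 1872.132006
  -89.300·x − 82.480·y = 1150.100607
det = -56.306·-82.480 − -94.792·-89.300 = -3820.806720
x = (1872.132006·-82.480 − -94.792·1150.100607) / -3820.806720 = 11.880504
y = (-56.306·1150.100607 − 1872.132006·-89.300) / -3820.806720 = -26.806858
|P − Q| = √((11.880504 − -31.628)² + (-26.806858 − -21.441)²) = 43.838139

43.838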